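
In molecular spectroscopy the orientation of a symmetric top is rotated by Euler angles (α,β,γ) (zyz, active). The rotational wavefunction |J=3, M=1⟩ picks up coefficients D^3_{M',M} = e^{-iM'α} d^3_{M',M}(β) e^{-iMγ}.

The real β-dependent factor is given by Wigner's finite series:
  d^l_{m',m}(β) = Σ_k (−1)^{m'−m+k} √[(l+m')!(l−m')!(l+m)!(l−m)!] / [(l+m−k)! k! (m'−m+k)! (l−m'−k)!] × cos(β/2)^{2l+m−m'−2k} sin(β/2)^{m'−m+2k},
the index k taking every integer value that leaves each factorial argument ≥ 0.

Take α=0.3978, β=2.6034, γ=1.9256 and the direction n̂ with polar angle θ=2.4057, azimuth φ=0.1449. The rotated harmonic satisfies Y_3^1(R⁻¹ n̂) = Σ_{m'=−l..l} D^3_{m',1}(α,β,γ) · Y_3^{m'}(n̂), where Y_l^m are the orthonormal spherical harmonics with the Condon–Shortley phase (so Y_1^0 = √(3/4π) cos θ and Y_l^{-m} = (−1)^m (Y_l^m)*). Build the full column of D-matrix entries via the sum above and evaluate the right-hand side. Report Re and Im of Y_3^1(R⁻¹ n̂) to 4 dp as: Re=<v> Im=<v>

Need the full column D^3_{m',1} for m'=−3..3 at α=0.3978, β=2.6034, γ=1.9256.
cos(β/2)=0.265860, sin(β/2)=0.964012
d^3_{-3,1}: single k=4 term ⇒ +0.236419;  D = +0.175826-0.158048i
d^3_{-2,1}: k∈[3..4] ⇒ +0.106473 -0.699946 = -0.593474;  D = -0.253211+0.536745i
d^3_{-1,1}: k∈[2..4] ⇒ +0.027857 -0.488344 +0.802589 = +0.342102;  D = +0.014705-0.341786i
d^3_{0,1}: k∈[1..3] ⇒ +0.004435 -0.174952 +0.766753 = +0.596236;  D = -0.207136-0.559099i
d^3_{1,1}: k∈[0..2] ⇒ +0.000353 -0.037142 +0.366258 = +0.329469;  D = -0.225206-0.240483i
d^3_{2,1}: k∈[0..1] ⇒ -0.004049 +0.106473 = +0.102424;  D = -0.093505-0.041801i
d^3_{3,1}: single k=0 term ⇒ +0.017981;  D = -0.017977-0.000406i
Y_3^{m'}(θ=2.4057,φ=0.1449) and Σ D·Y over m':
  (+0.1758-0.1580i)·(+0.1145-0.0531i)  (-0.2532+0.5367i)·(-0.3271+0.0975i)  (+0.0147-0.3418i)·(+0.3750-0.0547i)  (-0.2071-0.5591i)·(+0.0699+0.0000i)  (-0.2252-0.2405i)·(-0.3750-0.0547i)  (-0.0935-0.0418i)·(-0.3271-0.0975i)  (-0.0180-0.0004i)·(-0.1145-0.0531i)
Y_3^1(R⁻¹ n̂) = +0.114360-0.269480i

Re=0.1144 Im=-0.2695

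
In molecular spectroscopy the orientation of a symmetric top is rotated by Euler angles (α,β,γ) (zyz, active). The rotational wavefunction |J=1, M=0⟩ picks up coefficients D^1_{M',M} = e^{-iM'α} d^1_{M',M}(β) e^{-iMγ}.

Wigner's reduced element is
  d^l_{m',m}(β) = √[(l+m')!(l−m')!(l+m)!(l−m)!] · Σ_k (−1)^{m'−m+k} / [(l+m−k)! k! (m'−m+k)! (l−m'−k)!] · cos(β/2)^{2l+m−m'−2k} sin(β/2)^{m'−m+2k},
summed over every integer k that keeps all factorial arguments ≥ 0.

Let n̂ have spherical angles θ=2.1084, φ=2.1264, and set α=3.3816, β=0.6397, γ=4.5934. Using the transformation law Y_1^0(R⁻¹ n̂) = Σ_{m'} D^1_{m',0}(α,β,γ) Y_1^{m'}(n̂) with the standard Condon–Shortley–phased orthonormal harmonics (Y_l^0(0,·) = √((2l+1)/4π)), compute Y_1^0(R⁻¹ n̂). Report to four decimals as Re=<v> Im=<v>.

Need the full column D^1_{m',0} for m'=−1..1 at α=3.3816, β=0.6397, γ=4.5934.
cos(β/2)=0.949283, sin(β/2)=0.314424
d^1_{-1,0}: single k=1 term ⇒ +0.422111;  D = -0.410011-0.100340i
d^1_{0,0}: k∈[0..1] ⇒ +0.901137 -0.098863 = +0.802275;  D = +0.802275+0.000000i
d^1_{1,0}: single k=0 term ⇒ -0.422111;  D = +0.410011-0.100340i
Y_1^{m'}(θ=2.1084,φ=2.1264) and Σ D·Y over m':
  (-0.4100-0.1003i)·(-0.1565-0.2521i)  (+0.8023+0.0000i)·(-0.2502+0.0000i)  (+0.4100-0.1003i)·(+0.1565-0.2521i)
Y_1^0(R⁻¹ n̂) = -0.122971+0.000000i

Re=-0.1230 Im=0.0000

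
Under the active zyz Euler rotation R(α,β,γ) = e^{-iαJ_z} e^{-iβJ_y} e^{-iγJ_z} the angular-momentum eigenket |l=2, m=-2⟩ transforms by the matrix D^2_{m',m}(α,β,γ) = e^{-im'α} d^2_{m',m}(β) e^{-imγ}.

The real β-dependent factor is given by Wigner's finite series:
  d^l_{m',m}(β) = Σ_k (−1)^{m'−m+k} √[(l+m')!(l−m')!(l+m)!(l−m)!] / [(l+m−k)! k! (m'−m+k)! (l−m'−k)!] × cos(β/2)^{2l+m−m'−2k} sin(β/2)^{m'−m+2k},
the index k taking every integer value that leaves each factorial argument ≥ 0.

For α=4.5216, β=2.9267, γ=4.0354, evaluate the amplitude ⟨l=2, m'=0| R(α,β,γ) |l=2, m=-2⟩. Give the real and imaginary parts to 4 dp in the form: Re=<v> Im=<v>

Re=-0.0060 Im=0.0272

Split into d^2_{0,-2}(β=2.9267) × two z-phases.
c=cos(2.9267/2)=0.107240, s=sin(2.9267/2)=0.994233; N=√[2·2·1·24]=9.797959
Admissible k: 0..0 (factorial args all ≥0)
  k=0: (−1)^2·9.7980/(4)·0.1072^2·0.9942^2 = +0.027846
d^2_{0,-2}(2.9267) = +0.027846
Attach z-rotation phases: D = e^{-i(0)(4.5216)}·(+0.027846)·e^{-i(-2)(4.0354)} = -0.005990+0.027194i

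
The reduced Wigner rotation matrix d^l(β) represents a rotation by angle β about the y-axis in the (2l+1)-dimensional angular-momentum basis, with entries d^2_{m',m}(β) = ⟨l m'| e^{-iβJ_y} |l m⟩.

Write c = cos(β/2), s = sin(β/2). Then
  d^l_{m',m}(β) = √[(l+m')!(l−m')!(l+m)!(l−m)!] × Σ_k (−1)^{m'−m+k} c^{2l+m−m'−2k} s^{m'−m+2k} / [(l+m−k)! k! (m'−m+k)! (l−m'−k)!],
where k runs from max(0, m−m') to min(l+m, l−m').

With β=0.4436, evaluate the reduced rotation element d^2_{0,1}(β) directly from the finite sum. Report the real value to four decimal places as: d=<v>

d^2_{0,1}(β=0.4436) via Wigner's sum:
With c≡cos(β/2)=0.975503 and s≡sin(β/2)=0.219986, N=[2·2·6·1]^{1/2}=4.898979
k: max(0,(1)−(0))=1 … min(2+(1),2−(0))=2
  k=1: (−1)^0·4.8990/(2)·0.9755^3·0.2200^1 = +0.500215
  k=2: (−1)^1·4.8990/(2)·0.9755^1·0.2200^3 = -0.025438
d^2_{0,1}(0.4436) = +0.500215 -0.025438 = +0.474776

d=0.4748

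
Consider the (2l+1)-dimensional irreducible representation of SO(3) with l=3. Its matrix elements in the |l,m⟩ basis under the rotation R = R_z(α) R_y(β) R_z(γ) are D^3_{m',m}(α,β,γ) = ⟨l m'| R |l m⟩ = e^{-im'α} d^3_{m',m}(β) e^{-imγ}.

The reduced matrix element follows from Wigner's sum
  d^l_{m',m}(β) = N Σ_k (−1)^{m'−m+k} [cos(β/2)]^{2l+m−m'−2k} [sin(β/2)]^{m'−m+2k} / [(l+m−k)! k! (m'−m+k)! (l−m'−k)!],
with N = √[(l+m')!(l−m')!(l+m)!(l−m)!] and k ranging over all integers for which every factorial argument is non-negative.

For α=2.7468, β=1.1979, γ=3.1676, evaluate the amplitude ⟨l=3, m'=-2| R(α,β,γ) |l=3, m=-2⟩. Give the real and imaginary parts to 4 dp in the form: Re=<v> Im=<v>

D^3_{-2,-2}(2.7468,1.1979,3.1676) = e^{-i·-2·2.7468}·d^3_{-2,-2}(1.1979)·e^{-i·-2·3.1676}. Compute d first:
c=cos(1.1979/2)=0.825928, s=sin(1.1979/2)=0.563776; N=√[1·120·1·120]=120.000000
k: max(0,(-2)−(-2))=0 … min(3+(-2),3−(-2))=1
  k=0: (−1)^0·120.0000/(120)·0.8259^6·0.5638^0 = +0.317434
  k=1: (−1)^1·120.0000/(24)·0.8259^4·0.5638^2 = -0.739522
d^3_{-2,-2}(1.1979) = +0.317434 -0.739522 = -0.422089
D = (+0.704140-0.710061i)·(-0.422089)·(+0.998648+0.051991i) = -0.312390+0.283851i

Re=-0.3124 Im=0.2839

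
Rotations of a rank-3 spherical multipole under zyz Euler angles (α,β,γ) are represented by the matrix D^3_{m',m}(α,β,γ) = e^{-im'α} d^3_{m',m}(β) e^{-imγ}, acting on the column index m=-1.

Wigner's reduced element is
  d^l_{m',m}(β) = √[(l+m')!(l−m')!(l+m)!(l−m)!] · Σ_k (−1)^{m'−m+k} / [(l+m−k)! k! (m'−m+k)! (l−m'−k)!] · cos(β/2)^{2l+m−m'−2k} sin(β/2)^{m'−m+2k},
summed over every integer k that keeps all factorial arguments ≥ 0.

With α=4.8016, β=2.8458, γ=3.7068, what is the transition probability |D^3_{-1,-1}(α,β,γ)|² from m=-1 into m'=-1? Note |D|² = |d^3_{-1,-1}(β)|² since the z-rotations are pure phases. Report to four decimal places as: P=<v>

D^3_{-1,-1}(4.8016,2.8458,3.7068) = e^{-i·-1·4.8016}·d^3_{-1,-1}(2.8458)·e^{-i·-1·3.7068}. Compute d first:
With c≡cos(β/2)=0.147358 and s≡sin(β/2)=0.989083, N=[2·24·2·24]^{1/2}=48.000000
k∈{0,1,2} keeps every argument non-negative
  k=0: (−1)^0·48.0000/(48)·0.1474^6·0.9891^0 = +0.000010
  k=1: (−1)^1·48.0000/(6)·0.1474^4·0.9891^2 = -0.003690
  k=2: (−1)^2·48.0000/(8)·0.1474^2·0.9891^4 = +0.124689
d^3_{-1,-1}(2.8458) = +0.000010 -0.003690 +0.124689 = +0.121009
|D^3_{-1,-1}|² = |d^3_{-1,-1}(β)|² = (+0.121009)² = 0.014643 (the z-rotation phases have unit modulus)

P=0.0146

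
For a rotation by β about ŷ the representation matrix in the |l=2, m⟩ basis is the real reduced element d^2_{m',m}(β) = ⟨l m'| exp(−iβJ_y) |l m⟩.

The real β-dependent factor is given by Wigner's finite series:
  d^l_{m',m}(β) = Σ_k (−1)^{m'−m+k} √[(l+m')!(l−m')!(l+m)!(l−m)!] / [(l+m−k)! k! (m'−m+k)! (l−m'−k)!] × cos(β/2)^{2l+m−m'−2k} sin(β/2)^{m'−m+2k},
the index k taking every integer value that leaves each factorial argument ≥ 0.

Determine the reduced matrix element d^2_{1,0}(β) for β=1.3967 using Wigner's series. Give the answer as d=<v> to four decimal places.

d=-0.2089

d^2_{1,0}(β=1.3967) via Wigner's sum:
c=cos(1.3967/2)=0.765904, s=sin(1.3967/2)=0.642955; N=√[6·1·2·2]=4.898979
k∈{0,1} keeps every argument non-negative
  k=0: (−1)^1·4.8990/(2)·0.7659^3·0.6430^1 = -0.707586
  k=1: (−1)^2·4.8990/(2)·0.7659^1·0.6430^3 = +0.498645
d^2_{1,0}(1.3967) = -0.707586 +0.498645 = -0.208941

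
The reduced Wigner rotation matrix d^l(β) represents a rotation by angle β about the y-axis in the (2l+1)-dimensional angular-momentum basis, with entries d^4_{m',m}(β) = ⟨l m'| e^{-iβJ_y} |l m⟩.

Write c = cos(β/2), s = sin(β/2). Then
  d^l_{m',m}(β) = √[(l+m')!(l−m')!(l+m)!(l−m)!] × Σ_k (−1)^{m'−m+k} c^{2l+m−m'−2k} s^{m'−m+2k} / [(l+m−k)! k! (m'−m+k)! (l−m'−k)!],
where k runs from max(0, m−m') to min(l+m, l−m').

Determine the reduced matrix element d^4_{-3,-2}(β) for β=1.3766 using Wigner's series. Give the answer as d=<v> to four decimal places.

d=-0.4010

d^4_{-3,-2}(β=1.3766) via Wigner's sum:
With c≡cos(β/2)=0.772327 and s≡sin(β/2)=0.635225, N=[1·5040·2·720]^{1/2}=2693.993318
Admissible k: 1..2 (factorial args all ≥0)
  k=1: (−1)^0·2693.9933/(720)·0.7723^7·0.6352^1 = +0.389583
  k=2: (−1)^1·2693.9933/(240)·0.7723^5·0.6352^3 = -0.790632
d^4_{-3,-2}(1.3766) = +0.389583 -0.790632 = -0.401049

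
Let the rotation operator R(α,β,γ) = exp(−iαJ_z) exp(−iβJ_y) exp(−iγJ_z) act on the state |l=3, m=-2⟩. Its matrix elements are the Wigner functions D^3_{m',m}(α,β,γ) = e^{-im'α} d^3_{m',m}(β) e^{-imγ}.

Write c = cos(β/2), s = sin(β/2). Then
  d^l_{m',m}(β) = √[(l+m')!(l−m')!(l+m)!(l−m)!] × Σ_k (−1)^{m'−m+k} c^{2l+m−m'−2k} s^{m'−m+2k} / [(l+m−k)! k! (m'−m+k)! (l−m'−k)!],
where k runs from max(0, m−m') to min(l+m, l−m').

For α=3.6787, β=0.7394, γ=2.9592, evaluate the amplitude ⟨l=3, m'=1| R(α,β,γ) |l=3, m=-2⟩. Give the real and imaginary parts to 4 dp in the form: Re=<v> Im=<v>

Re=0.1387 Im=-0.1755

First d^3_{1,-2}(β=0.7394), then the phase factors e^{-i(1)α} and e^{-i(-2)γ}:
c=cos(0.7394/2)=0.932436, s=sin(0.7394/2)=0.361336; N=√[24·2·1·120]=75.894664
Admissible k: 0..1 (factorial args all ≥0)
  k=0: (−1)^3·75.8947/(12)·0.9324^3·0.3613^3 = -0.241891
  k=1: (−1)^4·75.8947/(24)·0.9324^1·0.3613^5 = +0.018162
d^3_{1,-2}(0.7394) = -0.241891 +0.018162 = -0.223728
Phases: e^{-i·(1)·3.6787}=-0.859192+0.511653i, e^{-i·(-2)·2.9592}=+0.934200-0.356749i ⇒ D=+0.138740-0.175515i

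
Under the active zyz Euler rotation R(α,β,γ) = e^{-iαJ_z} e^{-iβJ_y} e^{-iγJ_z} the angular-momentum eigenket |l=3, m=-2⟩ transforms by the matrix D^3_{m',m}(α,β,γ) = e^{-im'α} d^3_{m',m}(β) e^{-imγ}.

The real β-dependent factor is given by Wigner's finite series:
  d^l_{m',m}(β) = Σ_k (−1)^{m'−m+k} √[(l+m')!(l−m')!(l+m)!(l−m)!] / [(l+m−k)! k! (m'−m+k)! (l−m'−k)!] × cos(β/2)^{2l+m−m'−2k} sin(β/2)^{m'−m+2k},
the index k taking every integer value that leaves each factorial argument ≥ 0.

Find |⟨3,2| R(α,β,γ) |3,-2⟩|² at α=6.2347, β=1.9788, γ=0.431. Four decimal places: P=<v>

P=0.1560

Split into d^3_{2,-2}(β=1.9788) × two z-phases.
Half-angle: c=0.549191, s=0.835697. N=√(120·1·1·120)=120.000000
k∈{0,1} keeps every argument non-negative
  k=0: (−1)^4·120.0000/(24)·0.5492^2·0.8357^4 = +0.735550
  k=1: (−1)^5·120.0000/(120)·0.5492^0·0.8357^6 = -0.340637
d^3_{2,-2}(1.9788) = +0.735550 -0.340637 = +0.394913
|D^3_{2,-2}|² = |d^3_{2,-2}(β)|² = (+0.394913)² = 0.155956 (the z-rotation phases have unit modulus)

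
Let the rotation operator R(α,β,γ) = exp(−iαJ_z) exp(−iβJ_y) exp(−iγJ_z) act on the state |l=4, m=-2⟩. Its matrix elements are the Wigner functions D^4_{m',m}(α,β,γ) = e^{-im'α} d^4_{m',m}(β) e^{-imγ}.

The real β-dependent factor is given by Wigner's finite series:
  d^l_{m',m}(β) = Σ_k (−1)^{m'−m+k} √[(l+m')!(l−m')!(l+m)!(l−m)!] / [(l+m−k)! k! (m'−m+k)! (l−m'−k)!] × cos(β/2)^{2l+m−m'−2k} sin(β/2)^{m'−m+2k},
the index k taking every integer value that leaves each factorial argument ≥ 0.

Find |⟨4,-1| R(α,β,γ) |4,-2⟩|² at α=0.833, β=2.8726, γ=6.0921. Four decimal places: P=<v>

First d^4_{-1,-2}(β=2.8726), then the phase factors e^{-i(-1)α} and e^{-i(-2)γ}:
Half-angle: c=0.134091, s=0.990969. N=√(6·120·2·720)=1018.233765
k: max(0,(-2)−(-1))=0 … min(4+(-2),4−(-1))=2
  k=0: (−1)^1·1018.2338/(240)·0.1341^7·0.9910^1 = -0.000003
  k=1: (−1)^2·1018.2338/(48)·0.1341^5·0.9910^3 = +0.000895
  k=2: (−1)^3·1018.2338/(72)·0.1341^3·0.9910^5 = -0.032585
d^4_{-1,-2}(2.8726) = -0.000003 +0.000895 -0.032585 = -0.031693
|D^4_{-1,-2}|² = |d^4_{-1,-2}(β)|² = (-0.031693)² = 0.001004 (the z-rotation phases have unit modulus)

P=0.0010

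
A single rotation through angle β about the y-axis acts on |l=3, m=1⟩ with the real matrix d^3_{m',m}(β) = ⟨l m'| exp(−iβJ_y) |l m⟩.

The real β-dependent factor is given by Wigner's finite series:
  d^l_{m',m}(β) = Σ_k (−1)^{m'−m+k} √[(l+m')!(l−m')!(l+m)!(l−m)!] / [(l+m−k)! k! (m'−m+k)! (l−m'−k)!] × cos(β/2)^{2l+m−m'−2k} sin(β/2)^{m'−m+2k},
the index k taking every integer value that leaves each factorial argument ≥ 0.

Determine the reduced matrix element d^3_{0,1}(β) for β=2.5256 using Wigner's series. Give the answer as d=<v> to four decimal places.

d=0.5832

d^3_{0,1}(β=2.5256) via Wigner's sum:
c=cos(2.5256/2)=0.303150, s=sin(2.5256/2)=0.952943; N=√[6·6·24·2]=41.569219
k: max(0,(1)−(0))=1 … min(3+(1),3−(0))=3
  k=1: (−1)^0·41.5692/(12)·0.3031^5·0.9529^1 = +0.008452
  k=2: (−1)^1·41.5692/(4)·0.3031^3·0.9529^3 = -0.250544
  k=3: (−1)^2·41.5692/(12)·0.3031^1·0.9529^5 = +0.825244
d^3_{0,1}(2.5256) = +0.008452 -0.250544 +0.825244 = +0.583151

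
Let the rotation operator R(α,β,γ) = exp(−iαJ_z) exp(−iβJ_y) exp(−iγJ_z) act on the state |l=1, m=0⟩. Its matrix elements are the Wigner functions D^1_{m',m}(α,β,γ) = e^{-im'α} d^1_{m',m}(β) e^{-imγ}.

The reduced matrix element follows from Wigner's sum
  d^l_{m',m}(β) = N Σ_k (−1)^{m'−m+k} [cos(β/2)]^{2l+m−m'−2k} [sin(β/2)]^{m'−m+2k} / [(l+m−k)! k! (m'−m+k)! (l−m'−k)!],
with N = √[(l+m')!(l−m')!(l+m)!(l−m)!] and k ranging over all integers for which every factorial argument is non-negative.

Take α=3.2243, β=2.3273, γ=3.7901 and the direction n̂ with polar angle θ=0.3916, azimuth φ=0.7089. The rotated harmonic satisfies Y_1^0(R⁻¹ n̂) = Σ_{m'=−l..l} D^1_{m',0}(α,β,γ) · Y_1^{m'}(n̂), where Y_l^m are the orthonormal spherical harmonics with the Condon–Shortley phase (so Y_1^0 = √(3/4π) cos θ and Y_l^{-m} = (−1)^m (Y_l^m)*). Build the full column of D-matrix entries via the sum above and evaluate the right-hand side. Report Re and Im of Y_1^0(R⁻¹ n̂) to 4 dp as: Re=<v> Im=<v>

Need the full column D^1_{m',0} for m'=−1..1 at α=3.2243, β=2.3273, γ=3.7901.
cos(β/2)=0.395991, sin(β/2)=0.918255
d^1_{-1,0}: single k=1 term ⇒ +0.514237;  D = -0.512479-0.042483i
d^1_{0,0}: k∈[0..1] ⇒ +0.156809 -0.843191 = -0.686383;  D = -0.686383+0.000000i
d^1_{1,0}: single k=0 term ⇒ -0.514237;  D = +0.512479-0.042483i
Y_1^{m'}(θ=0.3916,φ=0.7089) and Σ D·Y over m':
  (-0.5125-0.0425i)·(+0.1001-0.0858i)  (-0.6864+0.0000i)·(+0.4516+0.0000i)  (+0.5125-0.0425i)·(-0.1001-0.0858i)
Y_1^0(R⁻¹ n̂) = -0.419868+0.000000i

Re=-0.4199 Im=0.0000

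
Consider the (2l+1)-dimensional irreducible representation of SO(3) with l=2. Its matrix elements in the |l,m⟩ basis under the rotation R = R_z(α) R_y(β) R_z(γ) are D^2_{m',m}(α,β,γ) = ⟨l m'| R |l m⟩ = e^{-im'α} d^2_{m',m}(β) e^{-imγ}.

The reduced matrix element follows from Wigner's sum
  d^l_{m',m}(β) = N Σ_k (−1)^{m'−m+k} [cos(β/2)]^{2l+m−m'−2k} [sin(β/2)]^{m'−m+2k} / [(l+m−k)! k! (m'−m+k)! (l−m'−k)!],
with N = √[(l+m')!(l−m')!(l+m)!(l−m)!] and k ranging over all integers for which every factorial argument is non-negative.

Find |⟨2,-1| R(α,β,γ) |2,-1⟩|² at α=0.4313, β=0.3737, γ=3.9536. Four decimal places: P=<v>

First d^2_{-1,-1}(β=0.3737), then the phase factors e^{-i(-1)α} and e^{-i(-1)γ}:
c=cos(0.3737/2)=0.982594, s=sin(0.3737/2)=0.185765; N=√[1·6·1·6]=6.000000
Admissible k: 0..1 (factorial args all ≥0)
  k=0: (−1)^0·6.0000/(6)·0.9826^4·0.1858^0 = +0.932174
  k=1: (−1)^1·6.0000/(2)·0.9826^2·0.1858^2 = -0.099953
d^2_{-1,-1}(0.3737) = +0.932174 -0.099953 = +0.832221
|D^2_{-1,-1}|² = |d^2_{-1,-1}(β)|² = (+0.832221)² = 0.692591 (the z-rotation phases have unit modulus)

P=0.6926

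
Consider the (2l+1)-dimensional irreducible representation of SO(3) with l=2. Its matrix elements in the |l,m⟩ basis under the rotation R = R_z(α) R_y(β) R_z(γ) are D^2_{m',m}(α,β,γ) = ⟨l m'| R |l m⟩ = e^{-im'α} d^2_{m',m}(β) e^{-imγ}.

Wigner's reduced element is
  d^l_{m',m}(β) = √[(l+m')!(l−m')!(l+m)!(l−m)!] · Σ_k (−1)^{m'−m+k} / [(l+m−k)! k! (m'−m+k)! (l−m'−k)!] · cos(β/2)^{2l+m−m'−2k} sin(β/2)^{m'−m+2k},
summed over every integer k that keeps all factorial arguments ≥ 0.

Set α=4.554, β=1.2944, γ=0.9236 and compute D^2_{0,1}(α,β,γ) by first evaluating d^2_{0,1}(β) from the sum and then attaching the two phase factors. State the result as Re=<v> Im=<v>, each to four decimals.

Re=0.1939 Im=-0.2565

Split into d^2_{0,1}(β=1.2944) × two z-phases.
Half-angle: c=0.797775, s=0.602955. N=√(2·2·6·1)=4.898979
The bounds max(0,m−m')=1 and min(l+m,l−m')=2 give 2 terms
  k=1: (−1)^0·4.8990/(2)·0.7978^3·0.6030^1 = +0.749898
  k=2: (−1)^1·4.8990/(2)·0.7978^1·0.6030^3 = -0.428362
d^2_{0,1}(1.2944) = +0.749898 -0.428362 = +0.321536
Attach z-rotation phases: D = e^{-i(0)(4.554)}·(+0.321536)·e^{-i(1)(0.9236)} = +0.193871-0.256514i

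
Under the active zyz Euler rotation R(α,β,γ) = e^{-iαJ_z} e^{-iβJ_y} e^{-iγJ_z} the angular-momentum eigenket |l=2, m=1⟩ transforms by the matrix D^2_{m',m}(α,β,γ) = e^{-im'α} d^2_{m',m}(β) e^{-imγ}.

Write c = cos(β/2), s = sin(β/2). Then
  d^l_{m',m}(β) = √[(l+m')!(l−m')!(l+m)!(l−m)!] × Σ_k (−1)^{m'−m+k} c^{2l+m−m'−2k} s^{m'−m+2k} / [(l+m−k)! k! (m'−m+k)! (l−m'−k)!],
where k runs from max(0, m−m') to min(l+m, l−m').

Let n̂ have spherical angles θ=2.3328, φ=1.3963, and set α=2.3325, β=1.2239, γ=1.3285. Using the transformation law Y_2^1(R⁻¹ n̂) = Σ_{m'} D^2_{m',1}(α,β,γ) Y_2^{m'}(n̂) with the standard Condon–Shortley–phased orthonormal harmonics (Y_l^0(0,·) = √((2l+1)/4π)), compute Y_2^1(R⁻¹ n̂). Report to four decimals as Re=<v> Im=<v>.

Re=0.0488 Im=0.1188

Need the full column D^2_{m',1} for m'=−2..2 at α=2.3325, β=1.2239, γ=1.3285.
cos(β/2)=0.818529, sin(β/2)=0.574465
d^2_{-2,1}: single k=3 term ⇒ +0.310352;  D = -0.304475-0.060108i
d^2_{-1,1}: k∈[2..3] ⇒ +0.663310 -0.108906 = +0.554403;  D = +0.297677+0.467709i
d^2_{0,1}: k∈[1..2] ⇒ +0.771688 -0.380102 = +0.391586;  D = +0.093954-0.380148i
d^2_{1,1}: k∈[0..1] ⇒ +0.448887 -0.663310 = -0.214423;  D = +0.186143-0.106432i
d^2_{2,1}: single k=0 term ⇒ -0.630081;  D = -0.603828-0.179983i
Y_2^{m'}(θ=2.3328,φ=1.3963) and Σ D·Y over m':
  (-0.3045-0.0601i)·(-0.1900-0.0691i)  (+0.2977+0.4677i)·(-0.0670+0.3800i)  (+0.0940-0.3801i)·(+0.1356+0.0000i)  (+0.1861-0.1064i)·(+0.0670+0.3800i)  (-0.6038-0.1800i)·(-0.1900+0.0691i)
Y_2^1(R⁻¹ n̂) = +0.048833+0.118769i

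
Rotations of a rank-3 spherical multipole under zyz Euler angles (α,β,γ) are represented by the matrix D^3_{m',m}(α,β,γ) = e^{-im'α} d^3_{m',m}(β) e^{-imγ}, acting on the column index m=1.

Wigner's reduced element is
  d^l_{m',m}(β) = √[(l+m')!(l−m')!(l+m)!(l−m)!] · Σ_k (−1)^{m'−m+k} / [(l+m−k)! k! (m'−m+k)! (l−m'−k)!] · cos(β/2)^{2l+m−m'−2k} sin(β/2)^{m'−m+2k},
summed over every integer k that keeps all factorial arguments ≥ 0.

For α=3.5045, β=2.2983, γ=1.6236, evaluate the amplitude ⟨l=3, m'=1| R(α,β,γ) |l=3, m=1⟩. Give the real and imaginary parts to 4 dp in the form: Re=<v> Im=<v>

First d^3_{1,1}(β=2.2983), then the phase factors e^{-i(1)α} and e^{-i(1)γ}:
With c≡cos(β/2)=0.409263 and s≡sin(β/2)=0.912416, N=[24·2·24·2]^{1/2}=48.000000
k∈{0,1,2} keeps every argument non-negative
  k=0: (−1)^0·48.0000/(48)·0.4093^6·0.9124^0 = +0.004699
  k=1: (−1)^1·48.0000/(6)·0.4093^4·0.9124^2 = -0.186847
  k=2: (−1)^2·48.0000/(8)·0.4093^2·0.9124^4 = +0.696512
d^3_{1,1}(2.2983) = +0.004699 -0.186847 +0.696512 = +0.514364
D = (-0.934869+0.354994i)·(+0.514364)·(-0.052779-0.998606i) = +0.207721+0.470556i

Re=0.2077 Im=0.4706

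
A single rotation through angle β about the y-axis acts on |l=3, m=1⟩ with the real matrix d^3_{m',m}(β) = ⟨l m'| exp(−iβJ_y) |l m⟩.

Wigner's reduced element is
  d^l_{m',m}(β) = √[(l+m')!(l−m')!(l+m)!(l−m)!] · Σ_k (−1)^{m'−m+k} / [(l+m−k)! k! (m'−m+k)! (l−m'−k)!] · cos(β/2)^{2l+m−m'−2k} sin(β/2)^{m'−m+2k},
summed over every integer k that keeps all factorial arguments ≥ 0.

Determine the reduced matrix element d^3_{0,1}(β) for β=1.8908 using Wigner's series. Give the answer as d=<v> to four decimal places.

d^3_{0,1}(β=1.8908) via Wigner's sum:
Half-angle: c=0.585419, s=0.810731. N=√(6·6·24·2)=41.569219
k: max(0,(1)−(0))=1 … min(3+(1),3−(0))=3
  k=1: (−1)^0·41.5692/(12)·0.5854^5·0.8107^1 = +0.193108
  k=2: (−1)^1·41.5692/(4)·0.5854^3·0.8107^3 = -1.111072
  k=3: (−1)^2·41.5692/(12)·0.5854^1·0.8107^5 = +0.710299
d^3_{0,1}(1.8908) = +0.193108 -1.111072 +0.710299 = -0.207664

d=-0.2077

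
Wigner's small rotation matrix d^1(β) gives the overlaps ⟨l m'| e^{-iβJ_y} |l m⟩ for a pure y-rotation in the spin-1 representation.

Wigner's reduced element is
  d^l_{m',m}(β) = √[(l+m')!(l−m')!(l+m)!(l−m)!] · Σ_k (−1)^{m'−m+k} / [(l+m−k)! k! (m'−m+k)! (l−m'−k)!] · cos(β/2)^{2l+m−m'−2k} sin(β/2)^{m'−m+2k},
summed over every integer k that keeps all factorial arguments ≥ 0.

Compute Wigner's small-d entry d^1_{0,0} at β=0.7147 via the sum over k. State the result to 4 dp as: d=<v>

d=0.7553

d^1_{0,0}(β=0.7147) via Wigner's sum:
Half-angle: c=0.936827, s=0.349793. N=√(1·1·1·1)=1.000000
k: max(0,(0)−(0))=0 … min(1+(0),1−(0))=1
  k=0: (−1)^0·1.0000/(1)·0.9368^2·0.3498^0 = +0.877645
  k=1: (−1)^1·1.0000/(1)·0.9368^0·0.3498^2 = -0.122355
d^1_{0,0}(0.7147) = +0.877645 -0.122355 = +0.755290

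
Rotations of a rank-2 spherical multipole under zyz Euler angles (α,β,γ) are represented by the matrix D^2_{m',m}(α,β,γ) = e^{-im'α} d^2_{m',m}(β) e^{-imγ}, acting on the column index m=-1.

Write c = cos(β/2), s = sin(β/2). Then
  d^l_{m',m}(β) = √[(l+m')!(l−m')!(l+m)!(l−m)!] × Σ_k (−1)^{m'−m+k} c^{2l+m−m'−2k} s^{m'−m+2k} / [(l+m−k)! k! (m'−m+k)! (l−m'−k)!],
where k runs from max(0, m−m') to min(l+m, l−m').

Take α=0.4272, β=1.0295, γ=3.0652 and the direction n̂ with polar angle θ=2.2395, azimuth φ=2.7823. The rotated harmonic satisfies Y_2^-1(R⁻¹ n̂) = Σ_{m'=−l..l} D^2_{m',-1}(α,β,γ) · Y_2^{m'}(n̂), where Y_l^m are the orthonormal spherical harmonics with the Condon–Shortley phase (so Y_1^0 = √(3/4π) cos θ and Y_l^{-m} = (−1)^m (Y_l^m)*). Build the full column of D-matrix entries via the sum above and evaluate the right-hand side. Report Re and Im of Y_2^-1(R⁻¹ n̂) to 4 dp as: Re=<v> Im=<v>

Re=0.1244 Im=-0.3514

Need the full column D^2_{m',-1} for m'=−2..2 at α=0.4272, β=1.0295, γ=3.0652.
cos(β/2)=0.870416, sin(β/2)=0.492317
d^2_{-2,-1}: single k=1 term ⇒ +0.649315;  D = -0.462516-0.455729i
d^2_{-1,-1}: k∈[0..1] ⇒ +0.573994 -0.550890 = +0.023104;  D = -0.021697-0.007940i
d^2_{0,-1}: k∈[0..1] ⇒ -0.795245 +0.254412 = -0.540833;  D = +0.539256-0.041276i
d^2_{1,-1}: k∈[0..1] ⇒ +0.550890 -0.058746 = +0.492144;  D = -0.431046+0.237496i
d^2_{2,-1}: single k=0 term ⇒ -0.207727;  D = +0.124054-0.166616i
Y_2^{m'}(θ=2.2395,φ=2.7823) and Σ D·Y over m':
  (-0.4625-0.4557i)·(+0.1790+0.1566i)  (-0.0217-0.0079i)·(+0.3518+0.1321i)  (+0.5393-0.0413i)·(+0.0483+0.0000i)  (-0.4310+0.2375i)·(-0.3518+0.1321i)  (+0.1241-0.1666i)·(+0.1790-0.1566i)
Y_2^-1(R⁻¹ n̂) = +0.124390-0.351394i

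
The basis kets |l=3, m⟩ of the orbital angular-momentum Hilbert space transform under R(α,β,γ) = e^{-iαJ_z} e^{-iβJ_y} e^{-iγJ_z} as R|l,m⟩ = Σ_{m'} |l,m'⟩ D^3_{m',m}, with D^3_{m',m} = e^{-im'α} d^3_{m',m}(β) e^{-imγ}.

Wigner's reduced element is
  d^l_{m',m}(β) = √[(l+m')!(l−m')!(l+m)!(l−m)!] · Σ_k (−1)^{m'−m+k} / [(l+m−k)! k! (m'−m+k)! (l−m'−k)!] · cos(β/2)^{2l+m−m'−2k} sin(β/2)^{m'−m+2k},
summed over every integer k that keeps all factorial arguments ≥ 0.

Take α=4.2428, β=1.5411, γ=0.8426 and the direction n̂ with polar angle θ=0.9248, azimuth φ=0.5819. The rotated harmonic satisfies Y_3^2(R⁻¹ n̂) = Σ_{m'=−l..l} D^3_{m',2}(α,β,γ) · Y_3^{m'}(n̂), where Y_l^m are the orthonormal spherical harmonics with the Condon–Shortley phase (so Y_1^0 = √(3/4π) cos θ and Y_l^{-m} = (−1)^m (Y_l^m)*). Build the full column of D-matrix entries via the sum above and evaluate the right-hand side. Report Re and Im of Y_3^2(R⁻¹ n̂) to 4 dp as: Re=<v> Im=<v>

Re=0.3562 Im=0.1190

Need the full column D^3_{m',2} for m'=−3..3 at α=4.2428, β=1.5411, γ=0.8426.
cos(β/2)=0.717528, sin(β/2)=0.696530
d^3_{-3,2}: single k=5 term ⇒ +0.288147;  D = +0.013718-0.287820i
d^3_{-2,2}: k∈[4..5] ⇒ +0.605908 -0.114193 = +0.491715;  D = +0.427399+0.243134i
d^3_{-1,2}: k∈[3..4] ⇒ +0.789524 -0.371996 = +0.417529;  D = -0.348331+0.230208i
d^3_{0,2}: k∈[2..3] ⇒ +0.704360 -0.663739 = +0.040622;  D = -0.004637-0.040356i
d^3_{1,2}: k∈[1..2] ⇒ +0.418922 -0.789524 = -0.370602;  D = -0.347470-0.128882i
d^3_{2,2}: k∈[0..1] ⇒ +0.136468 -0.642990 = -0.506522;  D = +0.371987-0.343788i
d^3_{3,2}: single k=0 term ⇒ -0.324496;  D = +0.088563+0.312176i
Y_3^{m'}(θ=0.9248,φ=0.5819) and Σ D·Y over m':
  (+0.0137-0.2878i)·(-0.0370-0.2092i)  (+0.4274+0.2431i)·(+0.1553-0.3602i)  (-0.3483+0.2302i)·(+0.1751-0.1152i)  (-0.0046-0.0404i)·(-0.2669+0.0000i)  (-0.3475-0.1289i)·(-0.1751-0.1152i)  (+0.3720-0.3438i)·(+0.1553+0.3602i)  (+0.0886+0.3122i)·(+0.0370-0.2092i)
Y_3^2(R⁻¹ n̂) = +0.356174+0.118956i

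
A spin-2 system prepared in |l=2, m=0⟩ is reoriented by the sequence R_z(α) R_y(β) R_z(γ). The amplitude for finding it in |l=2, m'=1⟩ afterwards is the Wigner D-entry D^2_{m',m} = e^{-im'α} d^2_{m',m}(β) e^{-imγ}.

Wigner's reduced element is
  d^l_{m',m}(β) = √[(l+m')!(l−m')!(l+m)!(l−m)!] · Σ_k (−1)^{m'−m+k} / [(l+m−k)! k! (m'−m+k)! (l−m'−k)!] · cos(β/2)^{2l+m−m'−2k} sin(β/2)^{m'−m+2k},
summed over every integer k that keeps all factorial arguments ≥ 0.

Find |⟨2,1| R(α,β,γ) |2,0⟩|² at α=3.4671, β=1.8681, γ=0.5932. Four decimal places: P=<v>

P=0.1177

First d^2_{1,0}(β=1.8681), then the phase factors e^{-i(1)α} and e^{-i(0)γ}:
With c≡cos(β/2)=0.594583 and s≡sin(β/2)=0.804035, N=[6·1·2·2]^{1/2}=4.898979
k∈{0,1} keeps every argument non-negative
  k=0: (−1)^1·4.8990/(2)·0.5946^3·0.8040^1 = -0.413987
  k=1: (−1)^2·4.8990/(2)·0.5946^1·0.8040^3 = +0.757028
d^2_{1,0}(1.8681) = -0.413987 +0.757028 = +0.343041
|D^2_{1,0}|² = |d^2_{1,0}(β)|² = (+0.343041)² = 0.117677 (the z-rotation phases have unit modulus)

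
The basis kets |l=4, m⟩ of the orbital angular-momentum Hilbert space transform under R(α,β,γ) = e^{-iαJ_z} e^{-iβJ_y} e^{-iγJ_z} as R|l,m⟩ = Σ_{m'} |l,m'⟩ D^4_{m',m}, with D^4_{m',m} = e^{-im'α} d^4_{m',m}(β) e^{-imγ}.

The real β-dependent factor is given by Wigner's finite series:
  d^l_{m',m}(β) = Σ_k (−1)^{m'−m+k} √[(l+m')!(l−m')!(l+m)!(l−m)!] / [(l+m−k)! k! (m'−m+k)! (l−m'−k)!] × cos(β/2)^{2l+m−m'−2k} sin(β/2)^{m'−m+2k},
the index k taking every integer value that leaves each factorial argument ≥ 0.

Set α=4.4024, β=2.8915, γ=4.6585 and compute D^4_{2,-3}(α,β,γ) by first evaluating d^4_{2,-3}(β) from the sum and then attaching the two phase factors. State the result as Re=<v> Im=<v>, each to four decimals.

Re=0.1862 Im=-0.3774

D^4_{2,-3}(4.4024,2.8915,4.6585) = e^{-i·2·4.4024}·d^4_{2,-3}(2.8915)·e^{-i·-3·4.6585}. Compute d first:
Half-angle: c=0.124721, s=0.992192. N=√(720·2·1·5040)=2693.993318
k: max(0,(-3)−(2))=0 … min(4+(-3),4−(2))=1
  k=0: (−1)^5·2693.9933/(240)·0.1247^3·0.9922^5 = -0.020940
  k=1: (−1)^6·2693.9933/(720)·0.1247^1·0.9922^7 = +0.441746
d^4_{2,-3}(2.8915) = -0.020940 +0.441746 = +0.420806
Attach z-rotation phases: D = e^{-i(2)(4.4024)}·(+0.420806)·e^{-i(-3)(4.6585)} = +0.186179-0.377379i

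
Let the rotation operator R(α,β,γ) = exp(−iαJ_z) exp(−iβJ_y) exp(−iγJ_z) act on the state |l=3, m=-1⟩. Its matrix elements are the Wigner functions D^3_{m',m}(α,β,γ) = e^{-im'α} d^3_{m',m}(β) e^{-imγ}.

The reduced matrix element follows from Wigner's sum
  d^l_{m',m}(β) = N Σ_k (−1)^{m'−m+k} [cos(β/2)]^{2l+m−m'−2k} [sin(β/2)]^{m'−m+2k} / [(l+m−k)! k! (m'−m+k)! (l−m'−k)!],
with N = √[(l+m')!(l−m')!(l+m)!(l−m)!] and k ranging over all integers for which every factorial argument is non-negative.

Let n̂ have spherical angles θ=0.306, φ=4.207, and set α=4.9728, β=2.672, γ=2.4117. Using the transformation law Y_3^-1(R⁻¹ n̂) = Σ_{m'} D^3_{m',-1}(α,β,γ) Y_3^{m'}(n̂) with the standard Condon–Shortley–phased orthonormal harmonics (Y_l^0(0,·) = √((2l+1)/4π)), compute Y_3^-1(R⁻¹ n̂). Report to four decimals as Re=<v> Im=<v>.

Need the full column D^3_{m',-1} for m'=−3..3 at α=4.9728, β=2.672, γ=2.4117.
cos(β/2)=0.232645, sin(β/2)=0.972562
d^3_{-3,-1}: single k=2 term ⇒ +0.010731;  D = +0.000551-0.010717i
d^3_{-2,-1}: k∈[1..2] ⇒ +0.002096 -0.073259 = -0.071163;  D = -0.069614+0.014770i
d^3_{-1,-1}: k∈[0..2] ⇒ +0.000159 -0.022167 +0.290541 = +0.268533;  D = +0.121491+0.239478i
d^3_{0,-1}: k∈[0..2] ⇒ -0.002296 +0.120377 -0.701245 = -0.583164;  D = +0.434601-0.388848i
d^3_{1,-1}: k∈[0..2] ⇒ +0.016625 -0.387388 +0.846259 = +0.475496;  D = -0.397606-0.260779i
d^3_{2,-1}: k∈[0..1] ⇒ -0.073259 +0.640147 = +0.566887;  D = +0.178368-0.538095i
d^3_{3,-1}: single k=0 term ⇒ +0.187543;  D = +0.187209+0.011184i
Y_3^{m'}(θ=0.306,φ=4.207) and Σ D·Y over m':
  (+0.0006-0.0107i)·(+0.0114-0.0006i)  (-0.0696+0.0148i)·(-0.0470-0.0749i)  (+0.1215+0.2395i)·(-0.1672+0.3021i)  (+0.4346-0.3888i)·(+0.5502+0.0000i)  (-0.3976-0.2608i)·(+0.1672+0.3021i)  (+0.1784-0.5381i)·(-0.0470+0.0749i)  (+0.1872+0.0112i)·(-0.0114-0.0006i)
Y_3^-1(R⁻¹ n̂) = +0.192982-0.338185i

Re=0.1930 Im=-0.3382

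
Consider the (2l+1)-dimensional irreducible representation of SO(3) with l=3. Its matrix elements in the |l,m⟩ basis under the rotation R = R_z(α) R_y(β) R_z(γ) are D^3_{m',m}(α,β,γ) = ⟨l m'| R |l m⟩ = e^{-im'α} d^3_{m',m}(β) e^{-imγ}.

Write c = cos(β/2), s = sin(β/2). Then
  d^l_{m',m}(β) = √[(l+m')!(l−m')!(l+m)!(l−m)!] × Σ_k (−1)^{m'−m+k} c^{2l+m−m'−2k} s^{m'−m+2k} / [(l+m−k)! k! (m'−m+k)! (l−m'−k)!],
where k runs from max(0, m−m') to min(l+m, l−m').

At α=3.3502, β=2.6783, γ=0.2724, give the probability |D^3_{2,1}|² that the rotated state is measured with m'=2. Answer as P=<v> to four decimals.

P=0.0047

First d^3_{2,1}(β=2.6783), then the phase factors e^{-i(2)α} and e^{-i(1)γ}:
Half-angle: c=0.229580, s=0.973290. N=√(120·1·24·2)=75.894664
Admissible k: 0..1 (factorial args all ≥0)
  k=0: (−1)^1·75.8947/(24)·0.2296^5·0.9733^1 = -0.001963
  k=1: (−1)^2·75.8947/(12)·0.2296^3·0.9733^3 = +0.070560
d^3_{2,1}(2.6783) = -0.001963 +0.070560 = +0.068597
|D^3_{2,1}|² = |d^3_{2,1}(β)|² = (+0.068597)² = 0.004706 (the z-rotation phases have unit modulus)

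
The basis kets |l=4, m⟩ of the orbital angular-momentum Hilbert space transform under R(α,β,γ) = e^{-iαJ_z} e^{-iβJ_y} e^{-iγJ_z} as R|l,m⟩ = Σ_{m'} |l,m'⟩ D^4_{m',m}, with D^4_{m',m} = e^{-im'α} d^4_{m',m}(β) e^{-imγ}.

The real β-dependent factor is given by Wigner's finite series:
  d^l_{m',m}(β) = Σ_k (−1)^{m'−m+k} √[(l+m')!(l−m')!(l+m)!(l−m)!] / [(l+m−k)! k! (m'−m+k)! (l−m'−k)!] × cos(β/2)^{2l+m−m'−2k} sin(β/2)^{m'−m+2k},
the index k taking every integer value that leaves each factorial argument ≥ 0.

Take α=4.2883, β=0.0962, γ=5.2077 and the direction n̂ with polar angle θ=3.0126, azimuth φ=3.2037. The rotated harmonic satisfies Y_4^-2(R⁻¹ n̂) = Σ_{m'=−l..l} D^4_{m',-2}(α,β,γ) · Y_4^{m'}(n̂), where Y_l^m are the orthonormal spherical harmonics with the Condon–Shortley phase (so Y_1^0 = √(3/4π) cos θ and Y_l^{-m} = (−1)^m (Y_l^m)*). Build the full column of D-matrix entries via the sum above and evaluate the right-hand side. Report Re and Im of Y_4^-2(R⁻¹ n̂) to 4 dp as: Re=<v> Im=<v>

Re=0.0450 Im=-0.0550

Need the full column D^4_{m',-2} for m'=−4..4 at α=4.2883, β=0.0962, γ=5.2077.
cos(β/2)=0.998843, sin(β/2)=0.048081
d^4_{-4,-2}: single k=2 term ⇒ +0.012148;  D = -0.009247+0.007879i
d^4_{-3,-2}: k∈[1..2] ⇒ +0.178453 -0.001241 = +0.177212;  D = -0.049254-0.170230i
d^4_{-2,-2}: k∈[0..2] ⇒ +0.990785 -0.027550 +0.000080 = +0.963315;  D = +0.953558+0.136755i
d^4_{-1,-2}: k∈[0..2] ⇒ -0.202347 +0.002344 -0.000004 = -0.200006;  D = +0.107345-0.168758i
d^4_{0,-2}: k∈[0..2] ⇒ +0.021780 -0.000135 +0.000000 = +0.021646;  D = -0.011866-0.018104i
d^4_{1,-2}: k∈[0..2] ⇒ -0.001563 +0.000005 -0.000000 = -0.001557;  D = -0.001539+0.000242i
d^4_{2,-2}: k∈[0..2] ⇒ +0.000080 -0.000000 +0.000000 = +0.000080;  D = -0.000021+0.000077i
d^4_{3,-2}: k∈[0..1] ⇒ -0.000003 +0.000000 = -0.000003;  D = +0.000002+0.000002i
d^4_{4,-2}: single k=0 term ⇒ +0.000000;  D = +0.000000-0.000000i
Y_4^{m'}(θ=3.0126,φ=3.2037) and Σ D·Y over m':
  (-0.0092+0.0079i)·(+0.0001-0.0000i)  (-0.0493-0.1702i)·(+0.0026-0.0005i)  (+0.9536+0.1368i)·(+0.0323-0.0040i)  (+0.1073-0.1688i)·(+0.2340-0.0145i)  (-0.0119-0.0181i)·(+0.7773+0.0000i)  (-0.0015+0.0002i)·(-0.2340-0.0145i)  (-0.0000+0.0001i)·(+0.0323+0.0040i)  (+0.0000+0.0000i)·(-0.0026-0.0005i)  (+0.0000-0.0000i)·(+0.0001+0.0000i)
Y_4^-2(R⁻¹ n̂) = +0.044957-0.054992i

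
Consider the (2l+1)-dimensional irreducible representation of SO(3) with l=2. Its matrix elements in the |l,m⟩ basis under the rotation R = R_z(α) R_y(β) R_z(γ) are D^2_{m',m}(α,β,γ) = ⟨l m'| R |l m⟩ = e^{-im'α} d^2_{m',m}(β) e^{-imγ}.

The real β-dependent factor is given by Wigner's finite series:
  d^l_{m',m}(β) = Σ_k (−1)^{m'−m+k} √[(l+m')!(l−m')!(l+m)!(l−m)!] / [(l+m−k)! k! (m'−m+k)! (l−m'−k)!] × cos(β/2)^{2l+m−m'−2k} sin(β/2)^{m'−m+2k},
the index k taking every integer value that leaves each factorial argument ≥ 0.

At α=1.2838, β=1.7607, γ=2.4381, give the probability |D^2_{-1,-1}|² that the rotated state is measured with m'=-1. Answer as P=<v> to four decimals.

Split into d^2_{-1,-1}(β=1.7607) × two z-phases.
Half-angle: c=0.636881, s=0.770962. N=√(1·6·1·6)=6.000000
Admissible k: 0..1 (factorial args all ≥0)
  k=0: (−1)^0·6.0000/(6)·0.6369^4·0.7710^0 = +0.164526
  k=1: (−1)^1·6.0000/(2)·0.6369^2·0.7710^2 = -0.723276
d^2_{-1,-1}(1.7607) = +0.164526 -0.723276 = -0.558750
|D^2_{-1,-1}|² = |d^2_{-1,-1}(β)|² = (-0.558750)² = 0.312202 (the z-rotation phases have unit modulus)

P=0.3122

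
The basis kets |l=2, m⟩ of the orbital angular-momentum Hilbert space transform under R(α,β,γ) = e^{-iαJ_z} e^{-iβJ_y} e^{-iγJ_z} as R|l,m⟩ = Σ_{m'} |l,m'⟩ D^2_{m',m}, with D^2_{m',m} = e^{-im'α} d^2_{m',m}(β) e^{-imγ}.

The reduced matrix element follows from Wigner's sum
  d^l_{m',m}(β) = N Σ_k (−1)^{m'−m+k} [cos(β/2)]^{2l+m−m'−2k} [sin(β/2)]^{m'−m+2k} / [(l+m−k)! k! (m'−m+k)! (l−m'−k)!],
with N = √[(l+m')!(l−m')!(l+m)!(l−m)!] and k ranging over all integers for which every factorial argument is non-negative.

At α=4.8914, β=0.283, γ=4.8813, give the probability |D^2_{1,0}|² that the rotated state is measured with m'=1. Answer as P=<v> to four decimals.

P=0.1078

D^2_{1,0}(4.8914,0.283,4.8813) = e^{-i·1·4.8914}·d^2_{1,0}(0.283)·e^{-i·0·4.8813}. Compute d first:
With c≡cos(β/2)=0.990006 and s≡sin(β/2)=0.141028, N=[6·1·2·2]^{1/2}=4.898979
The bounds max(0,m−m')=0 and min(l+m,l−m')=1 give 2 terms
  k=0: (−1)^1·4.8990/(2)·0.9900^3·0.1410^1 = -0.335193
  k=1: (−1)^2·4.8990/(2)·0.9900^1·0.1410^3 = +0.006802
d^2_{1,0}(0.283) = -0.335193 +0.006802 = -0.328391
|D^2_{1,0}|² = |d^2_{1,0}(β)|² = (-0.328391)² = 0.107841 (the z-rotation phases have unit modulus)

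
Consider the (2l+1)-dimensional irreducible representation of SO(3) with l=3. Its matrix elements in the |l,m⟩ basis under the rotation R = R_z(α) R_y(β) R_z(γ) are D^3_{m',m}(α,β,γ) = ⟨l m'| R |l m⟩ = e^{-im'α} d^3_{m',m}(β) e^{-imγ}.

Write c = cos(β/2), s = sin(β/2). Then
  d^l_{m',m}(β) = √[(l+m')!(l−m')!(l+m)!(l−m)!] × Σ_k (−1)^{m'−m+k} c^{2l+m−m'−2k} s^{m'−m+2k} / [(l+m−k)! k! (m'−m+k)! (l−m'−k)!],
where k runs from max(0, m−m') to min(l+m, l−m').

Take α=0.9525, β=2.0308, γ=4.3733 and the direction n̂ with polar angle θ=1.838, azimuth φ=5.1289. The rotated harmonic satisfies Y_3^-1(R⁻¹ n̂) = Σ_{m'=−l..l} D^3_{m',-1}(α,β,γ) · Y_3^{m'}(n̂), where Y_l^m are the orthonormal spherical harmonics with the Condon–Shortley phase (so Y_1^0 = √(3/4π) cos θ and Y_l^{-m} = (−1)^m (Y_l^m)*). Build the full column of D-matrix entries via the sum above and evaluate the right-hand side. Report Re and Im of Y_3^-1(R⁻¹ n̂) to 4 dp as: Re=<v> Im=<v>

Re=-0.0967 Im=0.1082

Need the full column D^3_{m',-1} for m'=−3..3 at α=0.9525, β=2.0308, γ=4.3733.
cos(β/2)=0.527280, sin(β/2)=0.849692
d^3_{-3,-1}: single k=2 term ⇒ +0.216139;  D = +0.126144+0.175511i
d^3_{-2,-1}: k∈[1..2] ⇒ +0.109514 -0.568772 = -0.459258;  D = -0.459253+0.002244i
d^3_{-1,-1}: k∈[0..2] ⇒ +0.021491 -0.446455 +0.869519 = +0.444554;  D = +0.255912-0.363507i
d^3_{0,-1}: k∈[0..2] ⇒ -0.119966 +0.934587 -0.808981 = +0.005640;  D = -0.001876-0.005319i
d^3_{1,-1}: k∈[0..2] ⇒ +0.334842 -1.159359 +0.376329 = -0.448188;  D = +0.430832+0.123518i
d^3_{2,-1}: k∈[0..1] ⇒ -0.568772 +0.738495 = +0.169724;  D = -0.132685+0.105834i
d^3_{3,-1}: single k=0 term ⇒ +0.561272;  D = +0.030852+0.560424i
Y_3^{m'}(θ=1.838,φ=5.1289) and Σ D·Y over m':
  (+0.1261+0.1755i)·(-0.3552-0.1182i)  (-0.4593+0.0022i)·(+0.1689-0.1858i)  (+0.2559-0.3635i)·(-0.0822-0.1857i)  (-0.0019-0.0053i)·(+0.2612+0.0000i)  (+0.4308+0.1235i)·(+0.0822-0.1857i)  (-0.1327+0.1058i)·(+0.1689+0.1858i)  (+0.0309+0.5604i)·(+0.3552-0.1182i)
Y_3^-1(R⁻¹ n̂) = -0.096731+0.108170i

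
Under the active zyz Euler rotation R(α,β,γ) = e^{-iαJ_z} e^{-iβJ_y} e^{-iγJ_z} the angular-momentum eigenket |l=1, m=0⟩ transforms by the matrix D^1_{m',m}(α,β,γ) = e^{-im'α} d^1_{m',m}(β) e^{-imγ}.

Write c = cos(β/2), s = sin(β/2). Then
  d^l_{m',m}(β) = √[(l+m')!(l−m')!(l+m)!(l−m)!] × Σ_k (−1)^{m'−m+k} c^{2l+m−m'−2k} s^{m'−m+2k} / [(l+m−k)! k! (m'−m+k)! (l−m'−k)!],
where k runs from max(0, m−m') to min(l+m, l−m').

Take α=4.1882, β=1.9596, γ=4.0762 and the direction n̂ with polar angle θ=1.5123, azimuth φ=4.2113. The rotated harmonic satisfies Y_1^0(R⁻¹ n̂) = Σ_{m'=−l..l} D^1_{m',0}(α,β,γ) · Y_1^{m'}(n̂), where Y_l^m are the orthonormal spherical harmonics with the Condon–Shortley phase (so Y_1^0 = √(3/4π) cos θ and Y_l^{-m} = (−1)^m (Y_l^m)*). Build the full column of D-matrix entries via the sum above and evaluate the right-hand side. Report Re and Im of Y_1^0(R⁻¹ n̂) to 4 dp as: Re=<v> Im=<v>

Need the full column D^1_{m',0} for m'=−1..1 at α=4.1882, β=1.9596, γ=4.0762.
cos(β/2)=0.557189, sin(β/2)=0.830386
d^1_{-1,0}: single k=1 term ⇒ +0.654331;  D = -0.327500-0.566474i
d^1_{0,0}: k∈[0..1] ⇒ +0.310459 -0.689541 = -0.379082;  D = -0.379082+0.000000i
d^1_{1,0}: single k=0 term ⇒ -0.654331;  D = +0.327500-0.566474i
Y_1^{m'}(θ=1.5123,φ=4.2113) and Σ D·Y over m':
  (-0.3275-0.5665i)·(-0.1657+0.3025i)  (-0.3791+0.0000i)·(+0.0286+0.0000i)  (+0.3275-0.5665i)·(+0.1657+0.3025i)
Y_1^0(R⁻¹ n̂) = +0.440413+0.000000i

Re=0.4404 Im=0.0000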